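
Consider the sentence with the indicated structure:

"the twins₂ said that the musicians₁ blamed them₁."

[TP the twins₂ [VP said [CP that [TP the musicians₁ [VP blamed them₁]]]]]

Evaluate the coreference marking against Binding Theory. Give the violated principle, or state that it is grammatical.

Principle B

The two coindexed NPs are *the musicians₁* and *them₁*.
*them₁* is a pronoun. Its binding domain is the embedded TP, whose subject is the musicians₁.
*the musicians₁* c-commands it within that domain and carries the same index.
The pronoun is locally bound → Principle B violation.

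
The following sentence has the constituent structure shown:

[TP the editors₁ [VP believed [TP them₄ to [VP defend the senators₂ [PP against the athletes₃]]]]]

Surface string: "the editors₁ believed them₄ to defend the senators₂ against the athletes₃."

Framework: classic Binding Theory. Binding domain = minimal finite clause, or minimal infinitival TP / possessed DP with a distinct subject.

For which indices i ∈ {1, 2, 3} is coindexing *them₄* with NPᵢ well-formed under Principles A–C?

none

*them* is a pronoun, so Principle B applies: it must be free in its binding domain.
Binding domain of *them₄*: the matrix TP, whose subject is the editors₁.
*the editors₁* c-commands the pronoun within its binding domain → coindexation would violate Principle B.
*the senators₂*: the pronoun c-commands this R-expression → coindexation would violate Principle C on *the senators₂*.
*the athletes₃*: the pronoun c-commands this R-expression → coindexation would violate Principle C on *the athletes₃*.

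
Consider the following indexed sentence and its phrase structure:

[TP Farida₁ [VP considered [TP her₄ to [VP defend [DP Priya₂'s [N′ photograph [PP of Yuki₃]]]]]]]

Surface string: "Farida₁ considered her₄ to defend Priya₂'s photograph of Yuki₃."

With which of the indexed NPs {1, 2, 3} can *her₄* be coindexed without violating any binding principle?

none

*her* is a pronoun, so Principle B applies: it must be free in its binding domain.
Binding domain of *her₄*: the matrix TP, whose subject is Farida₁.
*Farida₁* c-commands the pronoun within its binding domain → coindexation would violate Principle B.
*Priya₂*: the pronoun c-commands this R-expression → coindexation would violate Principle C on *Priya₂*.
*Yuki₃*: the pronoun c-commands this R-expression → coindexation would violate Principle C on *Yuki₃*.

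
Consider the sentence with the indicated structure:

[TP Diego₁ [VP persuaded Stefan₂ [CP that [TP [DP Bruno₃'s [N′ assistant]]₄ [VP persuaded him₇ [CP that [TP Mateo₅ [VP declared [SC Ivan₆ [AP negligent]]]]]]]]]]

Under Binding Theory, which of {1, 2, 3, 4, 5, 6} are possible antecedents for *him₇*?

*him* is a pronoun, so Principle B applies: it must be free in its binding domain.
Binding domain of *him₇*: the embedded TP, whose subject is [Bruno₃'s assistant]₄.
*Diego₁* c-commands the pronoun but from outside its binding domain, and is not c-commanded by it → coindexation permitted.
*Stefan₂* c-commands the pronoun but from outside its binding domain, and is not c-commanded by it → coindexation permitted.
*Bruno₃* and the pronoun do not c-command one another → neither Principle B nor Principle C is at stake; coindexation permitted.
*[Bruno₃'s assistant]₄* c-commands the pronoun within its binding domain → coindexation would violate Principle B.
*Mateo₅*: the pronoun c-commands this R-expression → coindexation would violate Principle C on *Mateo₅*.
*Ivan₆*: the pronoun c-commands this R-expression → coindexation would violate Principle C on *Ivan₆*.

{1, 2, 3}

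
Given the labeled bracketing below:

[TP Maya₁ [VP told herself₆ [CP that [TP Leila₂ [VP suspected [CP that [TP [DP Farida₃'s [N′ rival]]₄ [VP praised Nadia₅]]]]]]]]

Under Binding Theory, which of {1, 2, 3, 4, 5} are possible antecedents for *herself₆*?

*herself* is an anaphor, so Principle A applies: it must be bound in its binding domain.
Binding domain of *herself₆*: the matrix TP, whose subject is Maya₁.
*Maya₁* c-commands the anaphor within its binding domain → licit binder.
*Leila₂* does not c-command the anaphor → cannot bind it.
*Farida₃* does not c-command the anaphor → cannot bind it.
*[Farida₃'s rival]₄* does not c-command the anaphor → cannot bind it.
*Nadia₅* does not c-command the anaphor → cannot bind it.

{1}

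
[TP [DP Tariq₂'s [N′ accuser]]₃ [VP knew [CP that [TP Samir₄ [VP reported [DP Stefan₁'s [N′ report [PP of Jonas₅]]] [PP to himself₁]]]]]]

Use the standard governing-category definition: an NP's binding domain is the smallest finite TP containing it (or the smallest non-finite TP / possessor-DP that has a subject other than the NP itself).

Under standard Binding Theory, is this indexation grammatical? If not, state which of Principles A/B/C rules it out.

The two coindexed NPs are *Stefan₁* and *himself₁*.
*himself₁* is an anaphor. Principle A requires it to be bound within its binding domain — the embedded TP, whose subject is Samir₄.
Within that domain it is c-commanded by *Samir₄*, which does not share its index.
*Stefan₁* does not c-command the anaphor at all.
The anaphor is unbound in its domain → Principle A violation.

Principle A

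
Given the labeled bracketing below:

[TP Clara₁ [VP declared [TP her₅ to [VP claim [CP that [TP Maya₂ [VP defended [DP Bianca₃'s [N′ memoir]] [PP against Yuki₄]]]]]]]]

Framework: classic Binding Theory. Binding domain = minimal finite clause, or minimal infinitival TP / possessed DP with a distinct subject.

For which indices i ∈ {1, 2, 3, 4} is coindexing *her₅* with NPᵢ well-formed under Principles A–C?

*her* is a pronoun, so Principle B applies: it must be free in its binding domain.
Binding domain of *her₅*: the matrix TP, whose subject is Clara₁.
*Clara₁* c-commands the pronoun within its binding domain → coindexation would violate Principle B.
*Maya₂*: the pronoun c-commands this R-expression → coindexation would violate Principle C on *Maya₂*.
*Bianca₃*: the pronoun c-commands this R-expression → coindexation would violate Principle C on *Bianca₃*.
*Yuki₄*: the pronoun c-commands this R-expression → coindexation would violate Principle C on *Yuki₄*.

none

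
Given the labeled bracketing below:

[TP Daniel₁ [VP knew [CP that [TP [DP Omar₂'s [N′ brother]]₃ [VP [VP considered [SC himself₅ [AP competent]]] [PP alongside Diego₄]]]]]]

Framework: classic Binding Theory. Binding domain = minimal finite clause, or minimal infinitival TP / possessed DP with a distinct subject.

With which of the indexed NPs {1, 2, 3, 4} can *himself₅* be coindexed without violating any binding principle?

{3}

*himself* is an anaphor, so Principle A applies: it must be bound in its binding domain.
Binding domain of *himself₅*: the embedded TP, whose subject is [Omar₂'s brother]₃.
*Daniel₁* c-commands the anaphor but is outside its binding domain → cannot satisfy Principle A.
*Omar₂* does not c-command the anaphor → cannot bind it.
*[Omar₂'s brother]₃* c-commands the anaphor within its binding domain → licit binder.
*Diego₄* does not c-command the anaphor → cannot bind it.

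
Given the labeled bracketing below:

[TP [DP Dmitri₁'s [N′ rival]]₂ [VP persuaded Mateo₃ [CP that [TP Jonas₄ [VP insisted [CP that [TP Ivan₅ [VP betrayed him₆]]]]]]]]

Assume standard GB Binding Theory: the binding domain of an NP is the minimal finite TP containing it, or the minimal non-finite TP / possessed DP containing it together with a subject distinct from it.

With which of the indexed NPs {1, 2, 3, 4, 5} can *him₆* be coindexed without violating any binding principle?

*him* is a pronoun, so Principle B applies: it must be free in its binding domain.
Binding domain of *him₆*: the embedded TP, whose subject is Ivan₅.
*Dmitri₁* and the pronoun do not c-command one another → neither Principle B nor Principle C is at stake; coindexation permitted.
*[Dmitri₁'s rival]₂* c-commands the pronoun but from outside its binding domain, and is not c-commanded by it → coindexation permitted.
*Mateo₃* c-commands the pronoun but from outside its binding domain, and is not c-commanded by it → coindexation permitted.
*Jonas₄* c-commands the pronoun but from outside its binding domain, and is not c-commanded by it → coindexation permitted.
*Ivan₅* c-commands the pronoun within its binding domain → coindexation would violate Principle B.

{1, 2, 3, 4}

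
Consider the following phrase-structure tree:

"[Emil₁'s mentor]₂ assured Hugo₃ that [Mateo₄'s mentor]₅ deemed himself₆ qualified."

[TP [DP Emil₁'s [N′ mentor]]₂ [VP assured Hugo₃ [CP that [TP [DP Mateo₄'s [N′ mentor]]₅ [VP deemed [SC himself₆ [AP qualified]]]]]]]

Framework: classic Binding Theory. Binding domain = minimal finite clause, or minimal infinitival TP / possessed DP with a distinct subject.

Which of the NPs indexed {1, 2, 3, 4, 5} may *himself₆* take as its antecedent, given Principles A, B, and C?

*himself* is an anaphor, so Principle A applies: it must be bound in its binding domain.
Binding domain of *himself₆*: the embedded TP, whose subject is [Mateo₄'s mentor]₅.
*Emil₁* does not c-command the anaphor → cannot bind it.
*[Emil₁'s mentor]₂* c-commands the anaphor but is outside its binding domain → cannot satisfy Principle A.
*Hugo₃* c-commands the anaphor but is outside its binding domain → cannot satisfy Principle A.
*Mateo₄* does not c-command the anaphor → cannot bind it.
*[Mateo₄'s mentor]₅* c-commands the anaphor within its binding domain → licit binder.

{5}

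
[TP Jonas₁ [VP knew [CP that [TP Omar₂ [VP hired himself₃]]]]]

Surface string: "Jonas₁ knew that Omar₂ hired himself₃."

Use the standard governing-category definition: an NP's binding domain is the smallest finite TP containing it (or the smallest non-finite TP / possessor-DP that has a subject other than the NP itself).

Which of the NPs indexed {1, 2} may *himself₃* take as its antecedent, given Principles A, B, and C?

*himself* is an anaphor, so Principle A applies: it must be bound in its binding domain.
Binding domain of *himself₃*: the embedded TP, whose subject is Omar₂.
*Jonas₁* c-commands the anaphor but is outside its binding domain → cannot satisfy Principle A.
*Omar₂* c-commands the anaphor within its binding domain → licit binder.

{2}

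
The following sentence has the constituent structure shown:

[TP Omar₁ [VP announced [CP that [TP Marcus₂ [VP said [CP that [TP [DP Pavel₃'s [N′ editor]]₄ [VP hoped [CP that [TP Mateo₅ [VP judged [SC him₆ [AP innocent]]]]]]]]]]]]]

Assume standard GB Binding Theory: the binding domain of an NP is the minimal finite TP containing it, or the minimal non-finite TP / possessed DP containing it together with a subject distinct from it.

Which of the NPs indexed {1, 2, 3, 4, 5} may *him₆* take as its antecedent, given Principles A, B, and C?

*him* is a pronoun, so Principle B applies: it must be free in its binding domain.
Binding domain of *him₆*: the embedded TP, whose subject is Mateo₅.
*Omar₁* c-commands the pronoun but from outside its binding domain, and is not c-commanded by it → coindexation permitted.
*Marcus₂* c-commands the pronoun but from outside its binding domain, and is not c-commanded by it → coindexation permitted.
*Pavel₃* and the pronoun do not c-command one another → neither Principle B nor Principle C is at stake; coindexation permitted.
*[Pavel₃'s editor]₄* c-commands the pronoun but from outside its binding domain, and is not c-commanded by it → coindexation permitted.
*Mateo₅* c-commands the pronoun within its binding domain → coindexation would violate Principle B.

{1, 2, 3, 4}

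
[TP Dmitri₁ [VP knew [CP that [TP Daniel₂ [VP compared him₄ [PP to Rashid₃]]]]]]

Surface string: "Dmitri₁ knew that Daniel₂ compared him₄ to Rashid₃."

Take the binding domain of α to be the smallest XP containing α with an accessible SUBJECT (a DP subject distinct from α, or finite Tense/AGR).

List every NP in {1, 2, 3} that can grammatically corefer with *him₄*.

*him* is a pronoun, so Principle B applies: it must be free in its binding domain.
Binding domain of *him₄*: the embedded TP, whose subject is Daniel₂.
*Dmitri₁* c-commands the pronoun but from outside its binding domain, and is not c-commanded by it → coindexation permitted.
*Daniel₂* c-commands the pronoun within its binding domain → coindexation would violate Principle B.
*Rashid₃*: the pronoun c-commands this R-expression → coindexation would violate Principle C on *Rashid₃*.

{1}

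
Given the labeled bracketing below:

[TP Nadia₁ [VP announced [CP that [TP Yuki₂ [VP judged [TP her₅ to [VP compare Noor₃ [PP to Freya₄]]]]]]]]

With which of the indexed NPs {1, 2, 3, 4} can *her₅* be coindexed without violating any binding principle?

*her* is a pronoun, so Principle B applies: it must be free in its binding domain.
Binding domain of *her₅*: the embedded TP, whose subject is Yuki₂.
*Nadia₁* c-commands the pronoun but from outside its binding domain, and is not c-commanded by it → coindexation permitted.
*Yuki₂* c-commands the pronoun within its binding domain → coindexation would violate Principle B.
*Noor₃*: the pronoun c-commands this R-expression → coindexation would violate Principle C on *Noor₃*.
*Freya₄*: the pronoun c-commands this R-expression → coindexation would violate Principle C on *Freya₄*.

{1}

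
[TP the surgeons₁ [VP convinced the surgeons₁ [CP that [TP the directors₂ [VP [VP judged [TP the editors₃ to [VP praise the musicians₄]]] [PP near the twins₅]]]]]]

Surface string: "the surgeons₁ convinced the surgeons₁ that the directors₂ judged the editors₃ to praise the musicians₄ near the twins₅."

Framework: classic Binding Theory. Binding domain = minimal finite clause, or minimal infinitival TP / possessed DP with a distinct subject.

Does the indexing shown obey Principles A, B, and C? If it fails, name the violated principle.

The two coindexed NPs are *the surgeons₁* (the higher occurrence) and *the surgeons₁* (the lower occurrence).
*the surgeons₁* (the lower occurrence) is an R-expression. Principle C requires it to be free everywhere.
*the surgeons₁* (the higher occurrence) c-commands it and carries the same index.
The R-expression is bound → Principle C violation.

Principle C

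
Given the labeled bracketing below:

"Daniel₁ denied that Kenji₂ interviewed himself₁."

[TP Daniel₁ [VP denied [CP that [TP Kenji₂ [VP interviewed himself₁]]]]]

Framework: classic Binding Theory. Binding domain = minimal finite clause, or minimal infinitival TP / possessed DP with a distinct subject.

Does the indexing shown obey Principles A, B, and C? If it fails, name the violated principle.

Principle A

The two coindexed NPs are *Daniel₁* and *himself₁*.
*himself₁* is an anaphor. Principle A requires it to be bound within its binding domain — the embedded TP, whose subject is Kenji₂.
Within that domain it is c-commanded by *Kenji₂*, which does not share its index.
*Daniel₁* does c-command the anaphor, but from outside its binding domain.
The anaphor is unbound in its domain → Principle A violation.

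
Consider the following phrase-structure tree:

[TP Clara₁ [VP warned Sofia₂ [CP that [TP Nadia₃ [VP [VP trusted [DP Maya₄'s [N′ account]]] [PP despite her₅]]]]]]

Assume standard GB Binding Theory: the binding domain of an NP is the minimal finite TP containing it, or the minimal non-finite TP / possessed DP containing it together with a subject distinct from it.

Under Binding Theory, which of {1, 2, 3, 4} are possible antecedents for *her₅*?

*her* is a pronoun, so Principle B applies: it must be free in its binding domain.
Binding domain of *her₅*: the embedded TP, whose subject is Nadia₃.
*Clara₁* c-commands the pronoun but from outside its binding domain, and is not c-commanded by it → coindexation permitted.
*Sofia₂* c-commands the pronoun but from outside its binding domain, and is not c-commanded by it → coindexation permitted.
*Nadia₃* c-commands the pronoun within its binding domain → coindexation would violate Principle B.
*Maya₄* and the pronoun do not c-command one another → neither Principle B nor Principle C is at stake; coindexation permitted.

{1, 2, 4}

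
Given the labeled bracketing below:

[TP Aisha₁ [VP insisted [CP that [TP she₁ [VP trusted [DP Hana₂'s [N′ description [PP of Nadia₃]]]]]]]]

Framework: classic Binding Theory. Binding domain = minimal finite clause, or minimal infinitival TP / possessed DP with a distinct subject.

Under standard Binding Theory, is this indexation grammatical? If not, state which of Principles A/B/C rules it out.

grammatical

The two coindexed NPs are *Aisha₁* and *she₁*.
*she₁* is a pronoun; nothing c-commands it within its binding domain (the embedded TP.), so Principle B holds trivially.
*Aisha₁* is an R-expression; *she₁* does not c-command it, and no other NP shares its index, so Principle C is satisfied.
All principles are respected.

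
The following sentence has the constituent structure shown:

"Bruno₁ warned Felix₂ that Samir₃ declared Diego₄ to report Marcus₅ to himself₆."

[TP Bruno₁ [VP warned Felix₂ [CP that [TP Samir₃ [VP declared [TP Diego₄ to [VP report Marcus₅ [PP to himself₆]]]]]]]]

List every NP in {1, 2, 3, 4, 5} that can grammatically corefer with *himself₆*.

*himself* is an anaphor, so Principle A applies: it must be bound in its binding domain.
Binding domain of *himself₆*: the embedded TP, whose subject is Diego₄.
*Bruno₁* c-commands the anaphor but is outside its binding domain → cannot satisfy Principle A.
*Felix₂* c-commands the anaphor but is outside its binding domain → cannot satisfy Principle A.
*Samir₃* c-commands the anaphor but is outside its binding domain → cannot satisfy Principle A.
*Diego₄* c-commands the anaphor within its binding domain → licit binder.
*Marcus₅* c-commands the anaphor within its binding domain → licit binder.

{4, 5}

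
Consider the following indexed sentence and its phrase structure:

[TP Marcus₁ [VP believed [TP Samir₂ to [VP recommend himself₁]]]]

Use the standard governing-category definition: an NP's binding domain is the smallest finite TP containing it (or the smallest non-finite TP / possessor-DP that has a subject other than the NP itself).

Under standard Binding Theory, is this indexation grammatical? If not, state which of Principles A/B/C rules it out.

Principle A

The two coindexed NPs are *Marcus₁* and *himself₁*.
*himself₁* is an anaphor. Principle A requires it to be bound within its binding domain — the embedded TP, whose subject is Samir₂.
Within that domain it is c-commanded by *Samir₂*, which does not share its index.
*Marcus₁* does c-command the anaphor, but from outside its binding domain.
The anaphor is unbound in its domain → Principle A violation.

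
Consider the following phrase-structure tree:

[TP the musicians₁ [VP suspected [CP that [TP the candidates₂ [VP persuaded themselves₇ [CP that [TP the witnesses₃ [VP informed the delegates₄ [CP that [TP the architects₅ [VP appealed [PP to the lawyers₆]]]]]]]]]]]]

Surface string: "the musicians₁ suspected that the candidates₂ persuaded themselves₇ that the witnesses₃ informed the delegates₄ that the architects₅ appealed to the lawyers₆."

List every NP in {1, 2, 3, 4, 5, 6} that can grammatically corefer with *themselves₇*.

*themselves* is an anaphor, so Principle A applies: it must be bound in its binding domain.
Binding domain of *themselves₇*: the embedded TP, whose subject is the candidates₂.
*the musicians₁* c-commands the anaphor but is outside its binding domain → cannot satisfy Principle A.
*the candidates₂* c-commands the anaphor within its binding domain → licit binder.
*the witnesses₃* does not c-command the anaphor → cannot bind it.
*the delegates₄* does not c-command the anaphor → cannot bind it.
*the architects₅* does not c-command the anaphor → cannot bind it.
*the lawyers₆* does not c-command the anaphor → cannot bind it.

{2}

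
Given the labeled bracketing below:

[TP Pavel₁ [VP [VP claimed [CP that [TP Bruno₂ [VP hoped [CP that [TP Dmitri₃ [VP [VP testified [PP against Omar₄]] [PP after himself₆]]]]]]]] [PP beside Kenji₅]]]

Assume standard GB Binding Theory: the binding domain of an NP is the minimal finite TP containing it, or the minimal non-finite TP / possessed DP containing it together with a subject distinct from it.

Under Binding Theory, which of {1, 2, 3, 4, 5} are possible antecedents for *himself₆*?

*himself* is an anaphor, so Principle A applies: it must be bound in its binding domain.
Binding domain of *himself₆*: the embedded TP, whose subject is Dmitri₃.
*Pavel₁* c-commands the anaphor but is outside its binding domain → cannot satisfy Principle A.
*Bruno₂* c-commands the anaphor but is outside its binding domain → cannot satisfy Principle A.
*Dmitri₃* c-commands the anaphor within its binding domain → licit binder.
*Omar₄* does not c-command the anaphor → cannot bind it.
*Kenji₅* does not c-command the anaphor → cannot bind it.

{3}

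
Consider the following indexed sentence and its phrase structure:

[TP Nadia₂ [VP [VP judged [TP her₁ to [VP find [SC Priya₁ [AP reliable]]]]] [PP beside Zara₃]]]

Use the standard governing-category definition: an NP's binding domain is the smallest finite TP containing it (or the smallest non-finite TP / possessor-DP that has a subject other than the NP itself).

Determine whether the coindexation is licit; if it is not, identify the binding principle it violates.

The two coindexed NPs are *her₁* and *Priya₁*.
*Priya₁* is an R-expression. Principle C requires it to be free everywhere.
*her₁* c-commands it and carries the same index.
The R-expression is bound → Principle C violation.

Principle C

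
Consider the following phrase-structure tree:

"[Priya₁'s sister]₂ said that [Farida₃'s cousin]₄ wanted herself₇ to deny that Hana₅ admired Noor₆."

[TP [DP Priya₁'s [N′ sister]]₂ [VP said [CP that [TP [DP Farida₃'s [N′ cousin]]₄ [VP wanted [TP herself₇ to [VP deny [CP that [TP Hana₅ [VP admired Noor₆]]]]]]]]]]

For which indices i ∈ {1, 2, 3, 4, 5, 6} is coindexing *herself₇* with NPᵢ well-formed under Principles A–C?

*herself* is an anaphor, so Principle A applies: it must be bound in its binding domain.
Binding domain of *herself₇*: the embedded TP, whose subject is [Farida₃'s cousin]₄.
*Priya₁* does not c-command the anaphor → cannot bind it.
*[Priya₁'s sister]₂* c-commands the anaphor but is outside its binding domain → cannot satisfy Principle A.
*Farida₃* does not c-command the anaphor → cannot bind it.
*[Farida₃'s cousin]₄* c-commands the anaphor within its binding domain → licit binder.
*Hana₅* does not c-command the anaphor → cannot bind it.
*Noor₆* does not c-command the anaphor → cannot bind it.

{4}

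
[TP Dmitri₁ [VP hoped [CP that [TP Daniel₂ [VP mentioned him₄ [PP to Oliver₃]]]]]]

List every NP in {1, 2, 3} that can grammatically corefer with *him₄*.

*him* is a pronoun, so Principle B applies: it must be free in its binding domain.
Binding domain of *him₄*: the embedded TP, whose subject is Daniel₂.
*Dmitri₁* c-commands the pronoun but from outside its binding domain, and is not c-commanded by it → coindexation permitted.
*Daniel₂* c-commands the pronoun within its binding domain → coindexation would violate Principle B.
*Oliver₃*: the pronoun c-commands this R-expression → coindexation would violate Principle C on *Oliver₃*.

{1}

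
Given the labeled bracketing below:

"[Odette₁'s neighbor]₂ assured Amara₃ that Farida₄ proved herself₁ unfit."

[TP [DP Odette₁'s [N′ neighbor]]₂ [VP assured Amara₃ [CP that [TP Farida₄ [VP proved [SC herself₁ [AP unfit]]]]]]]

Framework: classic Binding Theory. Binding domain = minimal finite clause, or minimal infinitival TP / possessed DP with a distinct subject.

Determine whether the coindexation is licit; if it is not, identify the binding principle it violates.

The two coindexed NPs are *Odette₁* and *herself₁*.
*herself₁* is an anaphor. Principle A requires it to be bound within its binding domain — the embedded TP, whose subject is Farida₄.
Within that domain it is c-commanded by *Farida₄*, which does not share its index.
*Odette₁* does not c-command the anaphor at all.
The anaphor is unbound in its domain → Principle A violation.

Principle A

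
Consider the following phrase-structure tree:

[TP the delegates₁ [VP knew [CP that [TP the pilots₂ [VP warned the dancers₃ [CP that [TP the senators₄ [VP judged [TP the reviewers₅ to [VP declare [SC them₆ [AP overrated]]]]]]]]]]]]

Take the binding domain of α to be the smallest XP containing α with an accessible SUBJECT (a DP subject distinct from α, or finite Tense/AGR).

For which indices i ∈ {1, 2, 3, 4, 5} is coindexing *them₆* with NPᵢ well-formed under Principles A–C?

*them* is a pronoun, so Principle B applies: it must be free in its binding domain.
Binding domain of *them₆*: the embedded TP, whose subject is the reviewers₅.
*the delegates₁* c-commands the pronoun but from outside its binding domain, and is not c-commanded by it → coindexation permitted.
*the pilots₂* c-commands the pronoun but from outside its binding domain, and is not c-commanded by it → coindexation permitted.
*the dancers₃* c-commands the pronoun but from outside its binding domain, and is not c-commanded by it → coindexation permitted.
*the senators₄* c-commands the pronoun but from outside its binding domain, and is not c-commanded by it → coindexation permitted.
*the reviewers₅* c-commands the pronoun within its binding domain → coindexation would violate Principle B.

{1, 2, 3, 4}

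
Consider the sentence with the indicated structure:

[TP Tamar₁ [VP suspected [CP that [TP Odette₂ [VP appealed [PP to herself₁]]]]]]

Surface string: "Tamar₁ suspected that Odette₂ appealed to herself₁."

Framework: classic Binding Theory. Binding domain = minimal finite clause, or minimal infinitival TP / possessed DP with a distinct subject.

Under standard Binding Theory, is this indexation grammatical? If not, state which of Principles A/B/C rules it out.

The two coindexed NPs are *Tamar₁* and *herself₁*.
*herself₁* is an anaphor. Principle A requires it to be bound within its binding domain — the embedded TP, whose subject is Odette₂.
Within that domain it is c-commanded by *Odette₂*, which does not share its index.
*Tamar₁* does c-command the anaphor, but from outside its binding domain.
The anaphor is unbound in its domain → Principle A violation.

Principle A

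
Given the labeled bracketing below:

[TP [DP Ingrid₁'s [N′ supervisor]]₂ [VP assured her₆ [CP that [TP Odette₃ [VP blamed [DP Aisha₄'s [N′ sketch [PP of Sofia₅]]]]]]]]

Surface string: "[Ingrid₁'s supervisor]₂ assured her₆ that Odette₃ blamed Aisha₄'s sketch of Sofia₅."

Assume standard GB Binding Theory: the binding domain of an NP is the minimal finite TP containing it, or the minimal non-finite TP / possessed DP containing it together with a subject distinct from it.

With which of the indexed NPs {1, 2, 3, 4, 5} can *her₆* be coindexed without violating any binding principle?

{1}

*her* is a pronoun, so Principle B applies: it must be free in its binding domain.
Binding domain of *her₆*: the matrix TP, whose subject is [Ingrid₁'s supervisor]₂.
*Ingrid₁* and the pronoun do not c-command one another → neither Principle B nor Principle C is at stake; coindexation permitted.
*[Ingrid₁'s supervisor]₂* c-commands the pronoun within its binding domain → coindexation would violate Principle B.
*Odette₃*: the pronoun c-commands this R-expression → coindexation would violate Principle C on *Odette₃*.
*Aisha₄*: the pronoun c-commands this R-expression → coindexation would violate Principle C on *Aisha₄*.
*Sofia₅*: the pronoun c-commands this R-expression → coindexation would violate Principle C on *Sofia₅*.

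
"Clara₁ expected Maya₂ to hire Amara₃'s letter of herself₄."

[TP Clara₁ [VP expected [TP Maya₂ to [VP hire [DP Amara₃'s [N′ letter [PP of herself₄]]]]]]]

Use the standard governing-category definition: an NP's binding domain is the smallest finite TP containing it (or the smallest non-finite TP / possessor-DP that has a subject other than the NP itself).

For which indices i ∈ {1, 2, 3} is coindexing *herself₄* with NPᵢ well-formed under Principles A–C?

{3}

*herself* is an anaphor, so Principle A applies: it must be bound in its binding domain.
Binding domain of *herself₄*: the possessed DP, whose subject is Amara₃.
*Clara₁* c-commands the anaphor but is outside its binding domain → cannot satisfy Principle A.
*Maya₂* c-commands the anaphor but is outside its binding domain → cannot satisfy Principle A.
*Amara₃* c-commands the anaphor within its binding domain → licit binder.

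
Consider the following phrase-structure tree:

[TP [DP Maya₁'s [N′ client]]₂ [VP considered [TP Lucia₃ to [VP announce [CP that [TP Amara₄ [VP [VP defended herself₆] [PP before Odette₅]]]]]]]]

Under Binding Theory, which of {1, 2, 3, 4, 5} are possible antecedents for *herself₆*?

*herself* is an anaphor, so Principle A applies: it must be bound in its binding domain.
Binding domain of *herself₆*: the embedded TP, whose subject is Amara₄.
*Maya₁* does not c-command the anaphor → cannot bind it.
*[Maya₁'s client]₂* c-commands the anaphor but is outside its binding domain → cannot satisfy Principle A.
*Lucia₃* c-commands the anaphor but is outside its binding domain → cannot satisfy Principle A.
*Amara₄* c-commands the anaphor within its binding domain → licit binder.
*Odette₅* does not c-command the anaphor → cannot bind it.

{4}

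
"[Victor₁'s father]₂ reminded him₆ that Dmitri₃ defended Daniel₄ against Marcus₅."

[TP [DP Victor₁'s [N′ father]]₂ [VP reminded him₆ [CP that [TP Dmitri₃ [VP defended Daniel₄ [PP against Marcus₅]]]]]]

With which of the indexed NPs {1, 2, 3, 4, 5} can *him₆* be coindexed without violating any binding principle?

{1}

*him* is a pronoun, so Principle B applies: it must be free in its binding domain.
Binding domain of *him₆*: the matrix TP, whose subject is [Victor₁'s father]₂.
*Victor₁* and the pronoun do not c-command one another → neither Principle B nor Principle C is at stake; coindexation permitted.
*[Victor₁'s father]₂* c-commands the pronoun within its binding domain → coindexation would violate Principle B.
*Dmitri₃*: the pronoun c-commands this R-expression → coindexation would violate Principle C on *Dmitri₃*.
*Daniel₄*: the pronoun c-commands this R-expression → coindexation would violate Principle C on *Daniel₄*.
*Marcus₅*: the pronoun c-commands this R-expression → coindexation would violate Principle C on *Marcus₅*.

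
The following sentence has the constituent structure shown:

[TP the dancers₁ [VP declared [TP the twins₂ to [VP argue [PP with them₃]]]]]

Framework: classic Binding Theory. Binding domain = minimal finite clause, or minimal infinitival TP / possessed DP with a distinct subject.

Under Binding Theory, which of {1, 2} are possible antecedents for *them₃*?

{1}

*them* is a pronoun, so Principle B applies: it must be free in its binding domain.
Binding domain of *them₃*: the embedded TP, whose subject is the twins₂.
*the dancers₁* c-commands the pronoun but from outside its binding domain, and is not c-commanded by it → coindexation permitted.
*the twins₂* c-commands the pronoun within its binding domain → coindexation would violate Principle B.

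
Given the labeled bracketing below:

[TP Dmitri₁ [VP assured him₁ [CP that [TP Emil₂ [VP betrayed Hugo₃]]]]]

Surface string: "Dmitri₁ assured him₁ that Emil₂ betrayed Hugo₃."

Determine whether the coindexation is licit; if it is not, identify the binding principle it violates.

The two coindexed NPs are *Dmitri₁* and *him₁*.
*him₁* is a pronoun. Its binding domain is the matrix TP, whose subject is Dmitri₁.
*Dmitri₁* c-commands it within that domain and carries the same index.
The pronoun is locally bound → Principle B violation.

Principle B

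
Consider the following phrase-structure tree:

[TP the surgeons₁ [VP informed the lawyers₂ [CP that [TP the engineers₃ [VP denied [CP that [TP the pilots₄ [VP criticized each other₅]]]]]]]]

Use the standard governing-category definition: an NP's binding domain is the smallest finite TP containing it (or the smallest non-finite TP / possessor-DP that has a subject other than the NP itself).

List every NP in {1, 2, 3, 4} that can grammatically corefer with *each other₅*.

*each other* is an anaphor, so Principle A applies: it must be bound in its binding domain.
Binding domain of *each other₅*: the embedded TP, whose subject is the pilots₄.
*the surgeons₁* c-commands the anaphor but is outside its binding domain → cannot satisfy Principle A.
*the lawyers₂* c-commands the anaphor but is outside its binding domain → cannot satisfy Principle A.
*the engineers₃* c-commands the anaphor but is outside its binding domain → cannot satisfy Principle A.
*the pilots₄* c-commands the anaphor within its binding domain → licit binder.

{4}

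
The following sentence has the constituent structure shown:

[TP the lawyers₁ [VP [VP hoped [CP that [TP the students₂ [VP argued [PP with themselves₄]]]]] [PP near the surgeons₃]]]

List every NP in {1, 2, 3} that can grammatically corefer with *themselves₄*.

{2}

*themselves* is an anaphor, so Principle A applies: it must be bound in its binding domain.
Binding domain of *themselves₄*: the embedded TP, whose subject is the students₂.
*the lawyers₁* c-commands the anaphor but is outside its binding domain → cannot satisfy Principle A.
*the students₂* c-commands the anaphor within its binding domain → licit binder.
*the surgeons₃* does not c-command the anaphor → cannot bind it.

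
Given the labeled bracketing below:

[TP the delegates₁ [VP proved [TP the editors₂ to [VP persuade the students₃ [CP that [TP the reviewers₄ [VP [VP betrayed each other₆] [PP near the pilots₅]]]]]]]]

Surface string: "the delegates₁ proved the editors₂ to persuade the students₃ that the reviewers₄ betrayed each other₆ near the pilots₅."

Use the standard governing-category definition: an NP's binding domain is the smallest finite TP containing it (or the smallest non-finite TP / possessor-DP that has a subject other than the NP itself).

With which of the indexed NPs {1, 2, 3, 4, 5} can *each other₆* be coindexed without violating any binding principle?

*each other* is an anaphor, so Principle A applies: it must be bound in its binding domain.
Binding domain of *each other₆*: the embedded TP, whose subject is the reviewers₄.
*the delegates₁* c-commands the anaphor but is outside its binding domain → cannot satisfy Principle A.
*the editors₂* c-commands the anaphor but is outside its binding domain → cannot satisfy Principle A.
*the students₃* c-commands the anaphor but is outside its binding domain → cannot satisfy Principle A.
*the reviewers₄* c-commands the anaphor within its binding domain → licit binder.
*the pilots₅* does not c-command the anaphor → cannot bind it.

{4}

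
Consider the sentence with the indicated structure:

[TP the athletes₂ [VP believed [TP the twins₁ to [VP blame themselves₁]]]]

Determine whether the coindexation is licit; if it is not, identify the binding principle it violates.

grammatical

The two coindexed NPs are *the twins₁* and *themselves₁*.
*themselves₁* is an anaphor; its binding domain is the embedded TP, whose subject is the twins₁. *the twins₁* c-commands it within that domain and shares its index, so Principle A is satisfied.
*the twins₁* is an R-expression; *themselves₁* does not c-command it, and no other NP shares its index, so Principle C is satisfied.
All principles are respected.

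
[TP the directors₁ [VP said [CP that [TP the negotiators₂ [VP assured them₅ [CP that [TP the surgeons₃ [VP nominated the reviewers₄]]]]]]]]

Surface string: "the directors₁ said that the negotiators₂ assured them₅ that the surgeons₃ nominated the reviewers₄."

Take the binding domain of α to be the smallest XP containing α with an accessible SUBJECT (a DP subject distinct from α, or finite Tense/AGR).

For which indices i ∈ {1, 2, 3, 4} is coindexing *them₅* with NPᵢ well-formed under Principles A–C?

{1}

*them* is a pronoun, so Principle B applies: it must be free in its binding domain.
Binding domain of *them₅*: the embedded TP, whose subject is the negotiators₂.
*the directors₁* c-commands the pronoun but from outside its binding domain, and is not c-commanded by it → coindexation permitted.
*the negotiators₂* c-commands the pronoun within its binding domain → coindexation would violate Principle B.
*the surgeons₃*: the pronoun c-commands this R-expression → coindexation would violate Principle C on *the surgeons₃*.
*the reviewers₄*: the pronoun c-commands this R-expression → coindexation would violate Principle C on *the reviewers₄*.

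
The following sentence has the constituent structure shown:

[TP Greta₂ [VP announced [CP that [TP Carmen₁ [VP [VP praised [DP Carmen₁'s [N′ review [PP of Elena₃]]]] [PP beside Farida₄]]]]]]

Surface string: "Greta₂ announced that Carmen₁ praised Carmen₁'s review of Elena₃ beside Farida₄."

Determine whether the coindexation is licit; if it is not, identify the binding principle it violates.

The two coindexed NPs are *Carmen₁* (the lower occurrence) and *Carmen₁* (the higher occurrence).
*Carmen₁* (the lower occurrence) is an R-expression. Principle C requires it to be free everywhere.
*Carmen₁* (the higher occurrence) c-commands it and carries the same index.
The R-expression is bound → Principle C violation.

Principle C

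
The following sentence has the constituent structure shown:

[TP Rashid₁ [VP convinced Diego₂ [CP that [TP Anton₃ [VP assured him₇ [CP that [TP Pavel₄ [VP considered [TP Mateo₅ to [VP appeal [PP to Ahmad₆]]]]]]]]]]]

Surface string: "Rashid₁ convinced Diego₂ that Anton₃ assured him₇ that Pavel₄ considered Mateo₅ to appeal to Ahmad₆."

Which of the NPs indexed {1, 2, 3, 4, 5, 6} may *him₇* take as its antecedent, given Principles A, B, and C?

*him* is a pronoun, so Principle B applies: it must be free in its binding domain.
Binding domain of *him₇*: the embedded TP, whose subject is Anton₃.
*Rashid₁* c-commands the pronoun but from outside its binding domain, and is not c-commanded by it → coindexation permitted.
*Diego₂* c-commands the pronoun but from outside its binding domain, and is not c-commanded by it → coindexation permitted.
*Anton₃* c-commands the pronoun within its binding domain → coindexation would violate Principle B.
*Pavel₄*: the pronoun c-commands this R-expression → coindexation would violate Principle C on *Pavel₄*.
*Mateo₅*: the pronoun c-commands this R-expression → coindexation would violate Principle C on *Mateo₅*.
*Ahmad₆*: the pronoun c-commands this R-expression → coindexation would violate Principle C on *Ahmad₆*.

{1, 2}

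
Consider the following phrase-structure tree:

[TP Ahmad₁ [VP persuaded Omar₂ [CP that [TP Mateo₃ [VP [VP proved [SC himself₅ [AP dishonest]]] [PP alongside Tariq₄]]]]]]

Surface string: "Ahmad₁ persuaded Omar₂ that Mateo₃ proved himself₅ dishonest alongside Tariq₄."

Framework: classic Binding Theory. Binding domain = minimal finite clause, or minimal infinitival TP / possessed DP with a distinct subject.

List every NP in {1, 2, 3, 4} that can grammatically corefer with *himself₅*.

*himself* is an anaphor, so Principle A applies: it must be bound in its binding domain.
Binding domain of *himself₅*: the embedded TP, whose subject is Mateo₃.
*Ahmad₁* c-commands the anaphor but is outside its binding domain → cannot satisfy Principle A.
*Omar₂* c-commands the anaphor but is outside its binding domain → cannot satisfy Principle A.
*Mateo₃* c-commands the anaphor within its binding domain → licit binder.
*Tariq₄* does not c-command the anaphor → cannot bind it.

{3}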